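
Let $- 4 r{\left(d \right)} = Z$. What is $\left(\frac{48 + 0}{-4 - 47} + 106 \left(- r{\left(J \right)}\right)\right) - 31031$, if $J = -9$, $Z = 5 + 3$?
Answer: $- \frac{523939}{17} \approx -30820.0$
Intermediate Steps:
$Z = 8$
$r{\left(d \right)} = -2$ ($r{\left(d \right)} = \left(- \frac{1}{4}\right) 8 = -2$)
$\left(\frac{48 + 0}{-4 - 47} + 106 \left(- r{\left(J \right)}\right)\right) - 31031 = \left(\frac{48 + 0}{-4 - 47} + 106 \left(\left(-1\right) \left(-2\right)\right)\right) - 31031 = \left(\frac{48}{-51} + 106 \cdot 2\right) - 31031 = \left(48 \left(- \frac{1}{51}\right) + 212\right) - 31031 = \left(- \frac{16}{17} + 212\right) - 31031 = \frac{3588}{17} - 31031 = - \frac{523939}{17}$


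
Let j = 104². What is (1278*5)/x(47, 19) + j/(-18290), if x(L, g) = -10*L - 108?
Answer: -30781187/2642905 ≈ -11.647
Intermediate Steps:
x(L, g) = -108 - 10*L
j = 10816
(1278*5)/x(47, 19) + j/(-18290) = (1278*5)/(-108 - 10*47) + 10816/(-18290) = 6390/(-108 - 470) + 10816*(-1/18290) = 6390/(-578) - 5408/9145 = 6390*(-1/578) - 5408/9145 = -3195/289 - 5408/9145 = -30781187/2642905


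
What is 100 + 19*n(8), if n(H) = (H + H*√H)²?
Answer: 11044 + 4864*√2 ≈ 17923.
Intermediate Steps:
n(H) = (H + H^(3/2))²
100 + 19*n(8) = 100 + 19*(8 + 8^(3/2))² = 100 + 19*(8 + 16*√2)²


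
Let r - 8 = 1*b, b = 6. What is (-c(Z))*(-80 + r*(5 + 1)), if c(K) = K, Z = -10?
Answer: 40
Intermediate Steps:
r = 14 (r = 8 + 1*6 = 8 + 6 = 14)
(-c(Z))*(-80 + r*(5 + 1)) = (-1*(-10))*(-80 + 14*(5 + 1)) = 10*(-80 + 14*6) = 10*(-80 + 84) = 10*4 = 40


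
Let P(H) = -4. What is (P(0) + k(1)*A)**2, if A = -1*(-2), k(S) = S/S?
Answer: 4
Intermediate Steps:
k(S) = 1
A = 2
(P(0) + k(1)*A)**2 = (-4 + 1*2)**2 = (-4 + 2)**2 = (-2)**2 = 4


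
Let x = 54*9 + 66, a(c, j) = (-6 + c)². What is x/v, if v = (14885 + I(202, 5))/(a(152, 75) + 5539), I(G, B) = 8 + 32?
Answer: 988264/995 ≈ 993.23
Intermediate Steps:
I(G, B) = 40
x = 552 (x = 486 + 66 = 552)
v = 2985/5371 (v = (14885 + 40)/((-6 + 152)² + 5539) = 14925/(146² + 5539) = 14925/(21316 + 5539) = 14925/26855 = 14925*(1/26855) = 2985/5371 ≈ 0.55576)
x/v = 552/(2985/5371) = 552*(5371/2985) = 988264/995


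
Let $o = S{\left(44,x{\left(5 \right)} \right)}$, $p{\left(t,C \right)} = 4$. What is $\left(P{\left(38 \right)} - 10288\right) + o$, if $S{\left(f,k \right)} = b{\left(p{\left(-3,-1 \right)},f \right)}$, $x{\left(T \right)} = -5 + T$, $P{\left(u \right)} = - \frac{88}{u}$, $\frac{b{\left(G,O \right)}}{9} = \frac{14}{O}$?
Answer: $- \frac{4300155}{418} \approx -10287.0$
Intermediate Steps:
$b{\left(G,O \right)} = \frac{126}{O}$ ($b{\left(G,O \right)} = 9 \frac{14}{O} = \frac{126}{O}$)
$S{\left(f,k \right)} = \frac{126}{f}$
$o = \frac{63}{22}$ ($o = \frac{126}{44} = 126 \cdot \frac{1}{44} = \frac{63}{22} \approx 2.8636$)
$\left(P{\left(38 \right)} - 10288\right) + o = \left(- \frac{88}{38} - 10288\right) + \frac{63}{22} = \left(\left(-88\right) \frac{1}{38} - 10288\right) + \frac{63}{22} = \left(- \frac{44}{19} - 10288\right) + \frac{63}{22} = - \frac{195516}{19} + \frac{63}{22} = - \frac{4300155}{418}$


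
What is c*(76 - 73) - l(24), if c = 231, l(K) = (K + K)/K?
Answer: 691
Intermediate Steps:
l(K) = 2 (l(K) = (2*K)/K = 2)
c*(76 - 73) - l(24) = 231*(76 - 73) - 1*2 = 231*3 - 2 = 693 - 2 = 691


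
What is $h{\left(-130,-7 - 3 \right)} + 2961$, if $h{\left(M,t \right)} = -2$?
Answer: $2959$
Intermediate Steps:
$h{\left(-130,-7 - 3 \right)} + 2961 = -2 + 2961 = 2959$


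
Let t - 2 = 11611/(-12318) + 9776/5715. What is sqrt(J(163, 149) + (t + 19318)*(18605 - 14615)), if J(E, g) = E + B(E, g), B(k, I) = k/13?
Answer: sqrt(7971000282396117142995)/10168509 ≈ 8780.1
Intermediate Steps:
B(k, I) = k/13 (B(k, I) = k*(1/13) = k/13)
t = 64952881/23465790 (t = 2 + (11611/(-12318) + 9776/5715) = 2 + (11611*(-1/12318) + 9776*(1/5715)) = 2 + (-11611/12318 + 9776/5715) = 2 + 18021301/23465790 = 64952881/23465790 ≈ 2.7680)
J(E, g) = 14*E/13 (J(E, g) = E + E/13 = 14*E/13)
sqrt(J(163, 149) + (t + 19318)*(18605 - 14615)) = sqrt((14/13)*163 + (64952881/23465790 + 19318)*(18605 - 14615)) = sqrt(2282/13 + (453377084101/23465790)*3990) = sqrt(2282/13 + 60299152185433/782193) = sqrt(783890763375055/10168509) = sqrt(7971000282396117142995)/10168509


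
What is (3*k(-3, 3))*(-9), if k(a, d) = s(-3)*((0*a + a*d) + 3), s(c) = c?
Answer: -486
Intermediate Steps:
k(a, d) = -9 - 3*a*d (k(a, d) = -3*((0*a + a*d) + 3) = -3*((0 + a*d) + 3) = -3*(a*d + 3) = -3*(3 + a*d) = -9 - 3*a*d)
(3*k(-3, 3))*(-9) = (3*(-9 - 3*(-3)*3))*(-9) = (3*(-9 + 27))*(-9) = (3*18)*(-9) = 54*(-9) = -486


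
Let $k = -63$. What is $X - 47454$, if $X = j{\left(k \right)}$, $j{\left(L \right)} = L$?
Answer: $-47517$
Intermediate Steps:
$X = -63$
$X - 47454 = -63 - 47454 = -47517$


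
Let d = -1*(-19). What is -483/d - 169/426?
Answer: -208969/8094 ≈ -25.818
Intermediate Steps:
d = 19
-483/d - 169/426 = -483/19 - 169/426 = -208969/8094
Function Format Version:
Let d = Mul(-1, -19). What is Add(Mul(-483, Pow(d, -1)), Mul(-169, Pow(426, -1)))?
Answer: Rational(-208969, 8094) ≈ -25.818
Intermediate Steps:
d = 19
Add(Mul(-483, Pow(d, -1)), Mul(-169, Pow(426, -1))) = Add(Mul(-483, Pow(19, -1)), Mul(-169, Pow(426, -1))) = Add(Mul(-483, Rational(1, 19)), Mul(-169, Rational(1, 426))) = Add(Rational(-483, 19), Rational(-169, 426)) = Rational(-208969, 8094)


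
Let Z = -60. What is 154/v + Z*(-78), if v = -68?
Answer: 159043/34 ≈ 4677.7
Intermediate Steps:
154/v + Z*(-78) = 154/(-68) - 60*(-78) = 154*(-1/68) + 4680 = -77/34 + 4680 = 159043/34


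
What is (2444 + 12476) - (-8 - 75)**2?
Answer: 8031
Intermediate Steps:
(2444 + 12476) - (-8 - 75)**2 = 14920 - 1*(-83)**2 = 14920 - 1*6889 = 14920 - 6889 = 8031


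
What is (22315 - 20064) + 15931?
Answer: 18182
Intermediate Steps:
(22315 - 20064) + 15931 = 2251 + 15931 = 18182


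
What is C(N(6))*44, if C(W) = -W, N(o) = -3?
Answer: 132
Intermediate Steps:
C(N(6))*44 = -1*(-3)*44 = 3*44 = 132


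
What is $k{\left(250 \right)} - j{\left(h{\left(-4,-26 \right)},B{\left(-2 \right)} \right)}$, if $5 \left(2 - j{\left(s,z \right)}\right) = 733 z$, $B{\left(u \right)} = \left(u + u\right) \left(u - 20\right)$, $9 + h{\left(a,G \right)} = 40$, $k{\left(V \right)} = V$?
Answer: $\frac{65744}{5} \approx 13149.0$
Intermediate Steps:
$h{\left(a,G \right)} = 31$ ($h{\left(a,G \right)} = -9 + 40 = 31$)
$B{\left(u \right)} = 2 u \left(-20 + u\right)$
$j{\left(s,z \right)} = 2 - \frac{733 z}{5}$
$k{\left(250 \right)} - j{\left(h{\left(-4,-26 \right)},B{\left(-2 \right)} \right)} = 250 - \left(2 - \frac{733 \cdot 2 \left(-2\right) \left(-20 - 2\right)}{5}\right) = 250 - \left(2 - \frac{733 \cdot 2 \left(-2\right) \left(-22\right)}{5}\right) = 250 - \left(2 - \frac{64504}{5}\right) = 250 - - \frac{64494}{5} = 250 + \frac{64494}{5} = \frac{65744}{5}$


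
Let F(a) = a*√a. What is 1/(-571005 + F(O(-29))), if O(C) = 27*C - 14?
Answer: I/(-571005*I + 797*√797) ≈ -1.7486e-6 + 6.8902e-8*I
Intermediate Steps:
O(C) = -14 + 27*C
F(a) = a^(3/2)
1/(-571005 + F(O(-29))) = 1/(-571005 + (-14 + 27*(-29))^(3/2)) = 1/(-571005 + (-14 - 783)^(3/2)) = 1/(-571005 + (-797)^(3/2)) = 1/(-571005 - 797*I*√797)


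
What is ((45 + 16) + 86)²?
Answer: 21609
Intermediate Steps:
((45 + 16) + 86)² = (61 + 86)² = 147² = 21609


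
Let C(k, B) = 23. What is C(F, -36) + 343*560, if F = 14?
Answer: 192103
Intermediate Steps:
C(F, -36) + 343*560 = 23 + 343*560 = 23 + 192080 = 192103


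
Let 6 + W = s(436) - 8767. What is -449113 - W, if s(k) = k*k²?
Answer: -83322196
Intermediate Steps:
s(k) = k³
W = 82873083 (W = -6 + (436³ - 8767) = -6 + (82881856 - 8767) = -6 + 82873089 = 82873083)
-449113 - W = -449113 - 1*82873083 = -449113 - 82873083 = -83322196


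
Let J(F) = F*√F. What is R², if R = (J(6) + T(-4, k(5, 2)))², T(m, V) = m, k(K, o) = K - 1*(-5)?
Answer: 67648 - 22272*√6 ≈ 13093.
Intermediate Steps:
J(F) = F^(3/2)
k(K, o) = 5 + K (k(K, o) = K + 5 = 5 + K)
R = (-4 + 6*√6)² (R = (6^(3/2) - 4)² = (6*√6 - 4)² = (-4 + 6*√6)² ≈ 114.42)
R² = (232 - 48*√6)²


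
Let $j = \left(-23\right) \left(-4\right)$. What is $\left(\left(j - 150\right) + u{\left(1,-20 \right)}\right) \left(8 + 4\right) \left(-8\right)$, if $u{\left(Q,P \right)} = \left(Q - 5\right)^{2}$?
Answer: $4032$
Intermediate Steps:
$j = 92$
$u{\left(Q,P \right)} = \left(-5 + Q\right)^{2}$
$\left(\left(j - 150\right) + u{\left(1,-20 \right)}\right) \left(8 + 4\right) \left(-8\right) = \left(\left(92 - 150\right) + \left(-5 + 1\right)^{2}\right) \left(8 + 4\right) \left(-8\right) = \left(-58 + \left(-4\right)^{2}\right) 12 \left(-8\right) = \left(-58 + 16\right) \left(-96\right) = \left(-42\right) \left(-96\right) = 4032$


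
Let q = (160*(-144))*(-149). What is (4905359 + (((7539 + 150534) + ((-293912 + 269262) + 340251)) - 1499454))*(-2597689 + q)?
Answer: 3240499830909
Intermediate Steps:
q = 3432960 (q = -23040*(-149) = 3432960)
(4905359 + (((7539 + 150534) + ((-293912 + 269262) + 340251)) - 1499454))*(-2597689 + q) = (4905359 + (((7539 + 150534) + ((-293912 + 269262) + 340251)) - 1499454))*(-2597689 + 3432960) = (4905359 + ((158073 + (-24650 + 340251)) - 1499454))*835271 = (4905359 + ((158073 + 315601) - 1499454))*835271 = (4905359 + (473674 - 1499454))*835271 = (4905359 - 1025780)*835271 = 3879579*835271 = 3240499830909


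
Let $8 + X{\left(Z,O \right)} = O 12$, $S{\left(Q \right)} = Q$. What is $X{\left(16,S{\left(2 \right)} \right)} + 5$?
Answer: $21$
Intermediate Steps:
$X{\left(Z,O \right)} = -8 + 12 O$ ($X{\left(Z,O \right)} = -8 + O 12 = -8 + 12 O$)
$X{\left(16,S{\left(2 \right)} \right)} + 5 = \left(-8 + 12 \cdot 2\right) + 5 = \left(-8 + 24\right) + 5 = 16 + 5 = 21$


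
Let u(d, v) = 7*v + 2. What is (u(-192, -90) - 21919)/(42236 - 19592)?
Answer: -22547/22644 ≈ -0.99572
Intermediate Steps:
u(d, v) = 2 + 7*v
(u(-192, -90) - 21919)/(42236 - 19592) = ((2 + 7*(-90)) - 21919)/(42236 - 19592) = ((2 - 630) - 21919)/22644 = (-628 - 21919)*(1/22644) = -22547*1/22644 = -22547/22644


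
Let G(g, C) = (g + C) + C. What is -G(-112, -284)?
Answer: 680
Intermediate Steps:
G(g, C) = g + 2*C (G(g, C) = (C + g) + C = g + 2*C)
-G(-112, -284) = -(-112 + 2*(-284)) = -(-112 - 568) = -1*(-680) = 680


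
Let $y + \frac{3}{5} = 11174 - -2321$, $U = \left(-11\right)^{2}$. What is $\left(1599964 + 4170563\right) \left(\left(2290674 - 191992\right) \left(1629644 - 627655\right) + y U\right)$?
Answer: $\frac{60672991772189869254}{5} \approx 1.2135 \cdot 10^{19}$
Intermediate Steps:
$U = 121$
$y = \frac{67472}{5}$ ($y = - \frac{3}{5} + \left(11174 - -2321\right) = - \frac{3}{5} + \left(11174 + 2321\right) = - \frac{3}{5} + 13495 = \frac{67472}{5} \approx 13494.0$)
$\left(1599964 + 4170563\right) \left(\left(2290674 - 191992\right) \left(1629644 - 627655\right) + y U\right) = \left(1599964 + 4170563\right) \left(\left(2290674 - 191992\right) \left(1629644 - 627655\right) + \frac{67472}{5} \cdot 121\right) = 5770527 \left(2098682 \cdot 1001989 + \frac{8164112}{5}\right) = 5770527 \left(2102856278498 + \frac{8164112}{5}\right) = 5770527 \cdot \frac{10514289556602}{5} = \frac{60672991772189869254}{5}$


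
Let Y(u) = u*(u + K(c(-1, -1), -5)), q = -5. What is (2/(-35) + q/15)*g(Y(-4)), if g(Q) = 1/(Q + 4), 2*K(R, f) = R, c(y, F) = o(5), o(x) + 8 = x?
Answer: -41/2730 ≈ -0.015018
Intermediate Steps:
o(x) = -8 + x
c(y, F) = -3 (c(y, F) = -8 + 5 = -3)
K(R, f) = R/2
Y(u) = u*(-3/2 + u) (Y(u) = u*(u + (½)*(-3)) = u*(u - 3/2) = u*(-3/2 + u))
g(Q) = 1/(4 + Q)
(2/(-35) + q/15)*g(Y(-4)) = (2/(-35) - 5/15)/(4 + (½)*(-4)*(-3 + 2*(-4))) = (2*(-1/35) - 5*1/15)/(4 + (½)*(-4)*(-3 - 8)) = (-2/35 - ⅓)/(4 + (½)*(-4)*(-11)) = -41/(105*(4 + 22)) = -41/105/26 = -41/105*1/26 = -41/2730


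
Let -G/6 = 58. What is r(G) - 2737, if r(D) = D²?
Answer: 118367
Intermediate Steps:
G = -348 (G = -6*58 = -348)
r(G) - 2737 = (-348)² - 2737 = 121104 - 2737 = 118367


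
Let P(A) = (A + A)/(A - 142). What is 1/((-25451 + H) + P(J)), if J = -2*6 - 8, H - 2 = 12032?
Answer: -81/1086757 ≈ -7.4534e-5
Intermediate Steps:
H = 12034 (H = 2 + 12032 = 12034)
J = -20 (J = -12 - 8 = -20)
P(A) = 2*A/(-142 + A) (P(A) = (2*A)/(-142 + A) = 2*A/(-142 + A))
1/((-25451 + H) + P(J)) = 1/((-25451 + 12034) + 2*(-20)/(-142 - 20)) = 1/(-13417 + 2*(-20)/(-162)) = 1/(-13417 + 2*(-20)*(-1/162)) = 1/(-13417 + 20/81) = 1/(-1086757/81) = -81/1086757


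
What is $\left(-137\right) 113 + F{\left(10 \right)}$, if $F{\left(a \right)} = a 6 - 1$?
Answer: $-15422$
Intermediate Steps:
$F{\left(a \right)} = -1 + 6 a$ ($F{\left(a \right)} = 6 a - 1 = -1 + 6 a$)
$\left(-137\right) 113 + F{\left(10 \right)} = \left(-137\right) 113 + \left(-1 + 6 \cdot 10\right) = -15481 + \left(-1 + 60\right) = -15481 + 59 = -15422$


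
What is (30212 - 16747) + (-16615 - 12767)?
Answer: -15917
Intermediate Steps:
(30212 - 16747) + (-16615 - 12767) = 13465 - 29382 = -15917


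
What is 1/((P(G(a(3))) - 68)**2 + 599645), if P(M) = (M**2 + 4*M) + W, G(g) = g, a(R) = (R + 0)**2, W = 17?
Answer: 1/604001 ≈ 1.6556e-6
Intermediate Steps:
a(R) = R**2
P(M) = 17 + M**2 + 4*M (P(M) = (M**2 + 4*M) + 17 = 17 + M**2 + 4*M)
1/((P(G(a(3))) - 68)**2 + 599645) = 1/(((17 + (3**2)**2 + 4*3**2) - 68)**2 + 599645) = 1/(((17 + 9**2 + 4*9) - 68)**2 + 599645) = 1/(((17 + 81 + 36) - 68)**2 + 599645) = 1/((134 - 68)**2 + 599645) = 1/(66**2 + 599645) = 1/(4356 + 599645) = 1/604001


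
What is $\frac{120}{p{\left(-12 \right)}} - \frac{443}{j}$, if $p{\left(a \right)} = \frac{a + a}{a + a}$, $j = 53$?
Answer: $\frac{5917}{53} \approx 111.64$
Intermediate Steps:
$p{\left(a \right)} = 1$ ($p{\left(a \right)} = \frac{2 a}{2 a} = 2 a \frac{1}{2 a} = 1$)
$\frac{120}{p{\left(-12 \right)}} - \frac{443}{j} = \frac{120}{1} - \frac{443}{53} = 120 \cdot 1 - \frac{443}{53} = 120 - \frac{443}{53} = \frac{5917}{53}$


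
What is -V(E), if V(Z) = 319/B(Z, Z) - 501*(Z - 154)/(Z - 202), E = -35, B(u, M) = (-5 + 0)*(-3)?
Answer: 448244/1185 ≈ 378.27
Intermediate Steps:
B(u, M) = 15 (B(u, M) = -5*(-3) = 15)
V(Z) = 319/15 - 501*(-154 + Z)/(-202 + Z) (V(Z) = 319/15 - 501*(Z - 154)/(Z - 202) = 319*(1/15) - 501*(-154 + Z)/(-202 + Z) = 319/15 - 501*(-154 + Z)/(-202 + Z))
-V(E) = -4*(273218 - 1799*(-35))/(15*(-202 - 35)) = -4*(273218 + 62965)/(15*(-237)) = -4*(-1)*336183/(15*237) = -1*(-448244/1185) = 448244/1185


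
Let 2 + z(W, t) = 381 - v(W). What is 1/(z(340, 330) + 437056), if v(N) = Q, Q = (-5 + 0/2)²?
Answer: 1/437410 ≈ 2.2862e-6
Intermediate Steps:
Q = 25 (Q = (-5 + 0*(½))² = (-5 + 0)² = (-5)² = 25)
v(N) = 25
z(W, t) = 354 (z(W, t) = -2 + (381 - 1*25) = -2 + (381 - 25) = -2 + 356 = 354)
1/(z(340, 330) + 437056) = 1/(354 + 437056) = 1/437410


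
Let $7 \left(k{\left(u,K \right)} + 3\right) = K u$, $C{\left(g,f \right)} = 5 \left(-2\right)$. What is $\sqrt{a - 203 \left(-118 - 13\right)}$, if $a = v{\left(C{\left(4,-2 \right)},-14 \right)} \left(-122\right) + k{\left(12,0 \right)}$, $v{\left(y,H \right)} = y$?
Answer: $3 \sqrt{3090} \approx 166.76$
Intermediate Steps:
$C{\left(g,f \right)} = -10$
$k{\left(u,K \right)} = -3 + \frac{K u}{7}$
$a = 1217$ ($a = \left(-10\right) \left(-122\right) - \left(3 + 0 \cdot 12\right) = 1220 + \left(-3 + 0\right) = 1220 - 3 = 1217$)
$\sqrt{a - 203 \left(-118 - 13\right)} = \sqrt{1217 - 203 \left(-118 - 13\right)} = \sqrt{1217 - -26593} = \sqrt{1217 + 26593} = \sqrt{27810} = 3 \sqrt{3090}$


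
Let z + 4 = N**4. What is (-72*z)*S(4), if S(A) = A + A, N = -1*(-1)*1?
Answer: 1728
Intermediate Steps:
N = 1 (N = 1*1 = 1)
S(A) = 2*A
z = -3 (z = -4 + 1**4 = -4 + 1 = -3)
(-72*z)*S(4) = (-72*(-3))*(2*4) = 216*8 = 1728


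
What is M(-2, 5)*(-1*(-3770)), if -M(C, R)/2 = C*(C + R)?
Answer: 45240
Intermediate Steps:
M(C, R) = -2*C*(C + R)
M(-2, 5)*(-1*(-3770)) = (-2*(-2)*(-2 + 5))*(-1*(-3770)) = -2*(-2)*3*3770 = 12*3770 = 45240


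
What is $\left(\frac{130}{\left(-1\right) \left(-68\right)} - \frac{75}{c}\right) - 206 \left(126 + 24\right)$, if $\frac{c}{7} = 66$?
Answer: $- \frac{40445810}{1309} \approx -30898.0$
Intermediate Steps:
$c = 462$ ($c = 7 \cdot 66 = 462$)
$\left(\frac{130}{\left(-1\right) \left(-68\right)} - \frac{75}{c}\right) - 206 \left(126 + 24\right) = \left(\frac{130}{\left(-1\right) \left(-68\right)} - \frac{75}{462}\right) - 206 \left(126 + 24\right) = \left(\frac{130}{68} - \frac{25}{154}\right) - 30900 = \left(130 \cdot \frac{1}{68} - \frac{25}{154}\right) - 30900 = \left(\frac{65}{34} - \frac{25}{154}\right) - 30900 = \frac{2290}{1309} - 30900 = - \frac{40445810}{1309}$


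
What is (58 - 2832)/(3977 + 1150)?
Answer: -2774/5127 ≈ -0.54106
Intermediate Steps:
(58 - 2832)/(3977 + 1150) = -2774/5127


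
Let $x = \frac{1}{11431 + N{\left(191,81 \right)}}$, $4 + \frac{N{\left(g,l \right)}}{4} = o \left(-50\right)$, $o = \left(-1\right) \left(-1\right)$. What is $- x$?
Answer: $- \frac{1}{11215} \approx -8.9166 \cdot 10^{-5}$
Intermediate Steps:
$o = 1$
$N{\left(g,l \right)} = -216$ ($N{\left(g,l \right)} = -16 + 4 \cdot 1 \left(-50\right) = -16 + 4 \left(-50\right) = -16 - 200 = -216$)
$x = \frac{1}{11215}$ ($x = \frac{1}{11431 - 216} = \frac{1}{11215} \approx 8.9166 \cdot 10^{-5}$)
$- x = \left(-1\right) \frac{1}{11215} = - \frac{1}{11215}$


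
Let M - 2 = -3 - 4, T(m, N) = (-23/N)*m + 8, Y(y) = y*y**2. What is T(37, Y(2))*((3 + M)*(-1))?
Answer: -787/4 ≈ -196.75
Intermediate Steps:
Y(y) = y**3
T(m, N) = 8 - 23*m/N (T(m, N) = -23*m/N + 8 = 8 - 23*m/N)
M = -5 (M = 2 + (-3 - 4) = 2 - 7 = -5)
T(37, Y(2))*((3 + M)*(-1)) = (8 - 23*37/2**3)*((3 - 5)*(-1)) = (8 - 23*37/8)*(-2*(-1)) = (8 - 23*37*1/8)*2 = (8 - 851/8)*2 = -787/8*2 = -787/4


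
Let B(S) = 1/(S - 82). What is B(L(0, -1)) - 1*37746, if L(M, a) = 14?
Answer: -2566729/68 ≈ -37746.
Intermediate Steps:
B(S) = 1/(-82 + S)
B(L(0, -1)) - 1*37746 = 1/(-82 + 14) - 1*37746 = 1/(-68) - 37746 = -1/68 - 37746 = -2566729/68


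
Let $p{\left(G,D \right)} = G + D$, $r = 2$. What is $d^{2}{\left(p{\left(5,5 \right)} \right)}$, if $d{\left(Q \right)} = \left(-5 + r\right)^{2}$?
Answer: $81$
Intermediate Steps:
$p{\left(G,D \right)} = D + G$
$d{\left(Q \right)} = 9$ ($d{\left(Q \right)} = \left(-5 + 2\right)^{2} = \left(-3\right)^{2} = 9$)
$d^{2}{\left(p{\left(5,5 \right)} \right)} = 9^{2} = 81$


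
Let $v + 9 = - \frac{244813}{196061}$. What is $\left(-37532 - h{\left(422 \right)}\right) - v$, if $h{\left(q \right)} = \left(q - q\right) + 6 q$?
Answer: $- \frac{7852978542}{196061} \approx -40054.0$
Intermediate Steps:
$h{\left(q \right)} = 6 q$ ($h{\left(q \right)} = 0 + 6 q = 6 q$)
$v = - \frac{2009362}{196061}$ ($v = -9 - \frac{244813}{196061} = - \frac{2009362}{196061} \approx -10.249$)
$\left(-37532 - h{\left(422 \right)}\right) - v = \left(-37532 - 6 \cdot 422\right) - - \frac{2009362}{196061} = \left(-37532 - 2532\right) + \frac{2009362}{196061} = -40064 + \frac{2009362}{196061} = - \frac{7852978542}{196061}$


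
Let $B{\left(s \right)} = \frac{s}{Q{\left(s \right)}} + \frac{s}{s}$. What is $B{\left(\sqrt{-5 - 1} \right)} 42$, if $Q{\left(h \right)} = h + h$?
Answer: $63$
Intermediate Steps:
$Q{\left(h \right)} = 2 h$
$B{\left(s \right)} = \frac{3}{2}$ ($B{\left(s \right)} = \frac{s}{2 s} + \frac{s}{s} = s \frac{1}{2 s} + 1 = \frac{1}{2} + 1 = \frac{3}{2}$)
$B{\left(\sqrt{-5 - 1} \right)} 42 = \frac{3}{2} \cdot 42 = 63$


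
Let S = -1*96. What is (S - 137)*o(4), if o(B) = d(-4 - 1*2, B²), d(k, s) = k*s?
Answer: 22368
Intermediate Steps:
S = -96
o(B) = -6*B² (o(B) = (-4 - 1*2)*B² = (-4 - 2)*B² = -6*B²)
(S - 137)*o(4) = (-96 - 137)*(-6*4²) = -(-1398)*16 = -233*(-96) = 22368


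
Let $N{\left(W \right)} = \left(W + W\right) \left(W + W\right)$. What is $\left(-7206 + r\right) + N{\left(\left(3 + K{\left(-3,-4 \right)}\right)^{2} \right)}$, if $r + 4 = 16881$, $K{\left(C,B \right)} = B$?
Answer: $9675$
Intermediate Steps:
$r = 16877$ ($r = -4 + 16881 = 16877$)
$N{\left(W \right)} = 4 W^{2}$ ($N{\left(W \right)} = 2 W 2 W = 4 W^{2}$)
$\left(-7206 + r\right) + N{\left(\left(3 + K{\left(-3,-4 \right)}\right)^{2} \right)} = \left(-7206 + 16877\right) + 4 \left(\left(3 - 4\right)^{2}\right)^{2} = 9671 + 4 \left(\left(-1\right)^{2}\right)^{2} = 9671 + 4 \cdot 1^{2} = 9671 + 4 \cdot 1 = 9671 + 4 = 9675$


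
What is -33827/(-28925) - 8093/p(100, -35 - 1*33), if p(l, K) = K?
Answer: 236390261/1966900 ≈ 120.18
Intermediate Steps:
-33827/(-28925) - 8093/p(100, -35 - 1*33) = -33827/(-28925) - 8093/(-35 - 1*33) = -33827*(-1/28925) - 8093/(-35 - 33) = 33827/28925 - 8093/(-68) = 33827/28925 - 8093*(-1/68) = 33827/28925 + 8093/68 = 236390261/1966900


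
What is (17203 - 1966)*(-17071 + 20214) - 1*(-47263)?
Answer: 47937154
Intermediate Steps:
(17203 - 1966)*(-17071 + 20214) - 1*(-47263) = 15237*3143 + 47263 = 47889891 + 47263 = 47937154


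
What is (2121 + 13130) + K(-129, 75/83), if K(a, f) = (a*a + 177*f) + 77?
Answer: 2666702/83 ≈ 32129.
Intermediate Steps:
K(a, f) = 77 + a² + 177*f (K(a, f) = (a² + 177*f) + 77 = 77 + a² + 177*f)
(2121 + 13130) + K(-129, 75/83) = (2121 + 13130) + (77 + (-129)² + 177*(75/83)) = 15251 + (77 + 16641 + 177*(75*(1/83))) = 15251 + (77 + 16641 + 177*(75/83)) = 15251 + (77 + 16641 + 13275/83) = 15251 + 1400869/83 = 2666702/83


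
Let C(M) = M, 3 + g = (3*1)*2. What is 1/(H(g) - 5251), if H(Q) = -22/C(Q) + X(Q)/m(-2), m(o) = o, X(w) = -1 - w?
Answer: -3/15769 ≈ -0.00019025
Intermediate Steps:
g = 3 (g = -3 + (3*1)*2 = -3 + 3*2 = -3 + 6 = 3)
H(Q) = ½ + Q/2 - 22/Q (H(Q) = -22/Q + (-1 - Q)/(-2) = -22/Q + (-1 - Q)*(-½) = -22/Q + (½ + Q/2) = ½ + Q/2 - 22/Q)
1/(H(g) - 5251) = 1/((½)*(-44 + 3*(1 + 3))/3 - 5251) = 1/((½)*(⅓)*(-44 + 3*4) - 5251) = 1/((½)*(⅓)*(-44 + 12) - 5251) = 1/((½)*(⅓)*(-32) - 5251) = 1/(-16/3 - 5251) = 1/(-15769/3) = -3/15769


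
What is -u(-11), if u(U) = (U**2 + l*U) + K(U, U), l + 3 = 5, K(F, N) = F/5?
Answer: -484/5 ≈ -96.800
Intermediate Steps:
K(F, N) = F/5 (K(F, N) = F*(1/5) = F/5)
l = 2 (l = -3 + 5 = 2)
u(U) = U**2 + 11*U/5 (u(U) = (U**2 + 2*U) + U/5 = U**2 + 11*U/5)
-u(-11) = -(-11)*(11 + 5*(-11))/5 = -(-11)*(11 - 55)/5 = -(-11)*(-44)/5 = -1*484/5 = -484/5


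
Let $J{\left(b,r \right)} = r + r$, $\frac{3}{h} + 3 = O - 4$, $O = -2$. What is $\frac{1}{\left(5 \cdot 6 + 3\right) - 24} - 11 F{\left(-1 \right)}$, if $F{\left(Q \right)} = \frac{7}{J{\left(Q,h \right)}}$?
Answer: $\frac{2081}{18} \approx 115.61$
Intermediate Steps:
$h = - \frac{1}{3}$ ($h = \frac{3}{-3 - 6} = \frac{3}{-9} = 3 \left(- \frac{1}{9}\right) = - \frac{1}{3} \approx -0.33333$)
$J{\left(b,r \right)} = 2 r$
$F{\left(Q \right)} = - \frac{21}{2}$ ($F{\left(Q \right)} = \frac{7}{2 \left(- \frac{1}{3}\right)} = \frac{7}{- \frac{2}{3}} = 7 \left(- \frac{3}{2}\right) = - \frac{21}{2}$)
$\frac{1}{\left(5 \cdot 6 + 3\right) - 24} - 11 F{\left(-1 \right)} = \frac{1}{\left(5 \cdot 6 + 3\right) - 24} - - \frac{231}{2} = \frac{1}{\left(30 + 3\right) - 24} + \frac{231}{2} = \frac{1}{33 - 24} + \frac{231}{2} = \frac{1}{9} + \frac{231}{2} = \frac{2081}{18}$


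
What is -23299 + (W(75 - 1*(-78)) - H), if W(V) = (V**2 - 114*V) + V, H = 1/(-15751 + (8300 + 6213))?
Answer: -21267601/1238 ≈ -17179.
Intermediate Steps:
H = -1/1238 (H = 1/(-15751 + 14513) = 1/(-1238) = -1/1238 ≈ -0.00080775)
W(V) = V**2 - 113*V
-23299 + (W(75 - 1*(-78)) - H) = -23299 + ((75 - 1*(-78))*(-113 + (75 - 1*(-78))) - 1*(-1/1238)) = -23299 + ((75 + 78)*(-113 + (75 + 78)) + 1/1238) = -23299 + (153*(-113 + 153) + 1/1238) = -23299 + (153*40 + 1/1238) = -23299 + (6120 + 1/1238) = -23299 + 7576561/1238 = -21267601/1238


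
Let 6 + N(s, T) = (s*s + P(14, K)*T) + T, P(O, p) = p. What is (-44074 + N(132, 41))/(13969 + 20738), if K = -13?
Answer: -27148/34707 ≈ -0.78221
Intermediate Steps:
N(s, T) = -6 + s² - 12*T (N(s, T) = -6 + ((s*s - 13*T) + T) = -6 + ((s² - 13*T) + T) = -6 + (s² - 12*T) = -6 + s² - 12*T)
(-44074 + N(132, 41))/(13969 + 20738) = (-44074 + (-6 + 132² - 12*41))/(13969 + 20738) = (-44074 + (-6 + 17424 - 492))/34707 = (-44074 + 16926)*(1/34707) = -27148*1/34707 = -27148/34707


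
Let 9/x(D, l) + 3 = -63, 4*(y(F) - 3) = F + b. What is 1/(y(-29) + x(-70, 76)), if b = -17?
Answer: -11/95 ≈ -0.11579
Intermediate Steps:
y(F) = -5/4 + F/4 (y(F) = 3 + (F - 17)/4 = 3 + (-17 + F)/4 = 3 + (-17/4 + F/4) = -5/4 + F/4)
x(D, l) = -3/22 (x(D, l) = 9/(-3 - 63) = 9/(-66) = 9*(-1/66) = -3/22)
1/(y(-29) + x(-70, 76)) = 1/((-5/4 + (¼)*(-29)) - 3/22) = 1/((-5/4 - 29/4) - 3/22) = 1/(-17/2 - 3/22) = 1/(-95/11) = -11/95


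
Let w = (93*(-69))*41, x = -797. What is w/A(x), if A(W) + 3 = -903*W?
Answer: -87699/239896 ≈ -0.36557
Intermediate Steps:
A(W) = -3 - 903*W
w = -263097 (w = -6417*41 = -263097)
w/A(x) = -263097/(-3 - 903*(-797)) = -263097/(-3 + 719691) = -263097/719688 = -263097*1/719688 = -87699/239896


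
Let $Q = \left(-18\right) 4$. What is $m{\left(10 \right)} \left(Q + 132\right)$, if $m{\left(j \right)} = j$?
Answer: $600$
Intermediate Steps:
$Q = -72$
$m{\left(10 \right)} \left(Q + 132\right) = 10 \left(-72 + 132\right) = 10 \cdot 60 = 600$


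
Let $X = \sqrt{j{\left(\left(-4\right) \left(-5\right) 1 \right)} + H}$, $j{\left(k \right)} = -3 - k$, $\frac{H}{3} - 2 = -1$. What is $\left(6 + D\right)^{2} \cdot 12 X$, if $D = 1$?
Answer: $1176 i \sqrt{5} \approx 2629.6 i$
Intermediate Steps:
$H = 3$ ($H = 6 + 3 \left(-1\right) = 6 - 3 = 3$)
$X = 2 i \sqrt{5}$ ($X = \sqrt{\left(-3 - \left(-4\right) \left(-5\right) 1\right) + 3} = \sqrt{\left(-3 - 20 \cdot 1\right) + 3} = \sqrt{\left(-3 - 20\right) + 3} = \sqrt{-23 + 3} = \sqrt{-20} = 2 i \sqrt{5} \approx 4.4721 i$)
$\left(6 + D\right)^{2} \cdot 12 X = \left(6 + 1\right)^{2} \cdot 12 \cdot 2 i \sqrt{5} = 7^{2} \cdot 12 \cdot 2 i \sqrt{5} = 49 \cdot 12 \cdot 2 i \sqrt{5} = 588 \cdot 2 i \sqrt{5} = 1176 i \sqrt{5}$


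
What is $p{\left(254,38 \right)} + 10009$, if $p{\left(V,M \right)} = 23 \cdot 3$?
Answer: $10078$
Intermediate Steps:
$p{\left(V,M \right)} = 69$
$p{\left(254,38 \right)} + 10009 = 69 + 10009 = 10078$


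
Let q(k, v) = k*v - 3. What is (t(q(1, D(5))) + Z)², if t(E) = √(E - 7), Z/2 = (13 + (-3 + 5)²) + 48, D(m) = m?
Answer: (130 + I*√5)² ≈ 16895.0 + 581.38*I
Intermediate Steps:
q(k, v) = -3 + k*v
Z = 130 (Z = 2*((13 + (-3 + 5)²) + 48) = 2*((13 + 2²) + 48) = 2*((13 + 4) + 48) = 2*(17 + 48) = 2*65 = 130)
t(E) = √(-7 + E)
(t(q(1, D(5))) + Z)² = (√(-7 + (-3 + 1*5)) + 130)² = (√(-7 + (-3 + 5)) + 130)² = (√(-7 + 2) + 130)² = (√(-5) + 130)² = (I*√5 + 130)² = (130 + I*√5)²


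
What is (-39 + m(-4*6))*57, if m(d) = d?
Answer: -3591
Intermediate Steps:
(-39 + m(-4*6))*57 = (-39 - 4*6)*57 = (-39 - 24)*57 = -63*57 = -3591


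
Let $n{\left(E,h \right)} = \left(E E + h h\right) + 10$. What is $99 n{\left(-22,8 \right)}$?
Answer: $55242$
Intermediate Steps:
$n{\left(E,h \right)} = 10 + E^{2} + h^{2}$ ($n{\left(E,h \right)} = \left(E^{2} + h^{2}\right) + 10 = 10 + E^{2} + h^{2}$)
$99 n{\left(-22,8 \right)} = 99 \left(10 + \left(-22\right)^{2} + 8^{2}\right) = 99 \left(10 + 484 + 64\right) = 99 \cdot 558 = 55242$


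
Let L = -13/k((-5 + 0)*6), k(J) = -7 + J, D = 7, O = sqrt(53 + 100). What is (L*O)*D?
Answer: 273*sqrt(17)/37 ≈ 30.422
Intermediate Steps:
O = 3*sqrt(17) (O = sqrt(153) = 3*sqrt(17) ≈ 12.369)
L = 13/37 (L = -13/(-7 + (-5 + 0)*6) = -13/(-7 - 5*6) = -13/(-7 - 30) = -13/(-37) = -13*(-1/37) = 13/37 ≈ 0.35135)
(L*O)*D = (13*(3*sqrt(17))/37)*7 = (39*sqrt(17)/37)*7 = 273*sqrt(17)/37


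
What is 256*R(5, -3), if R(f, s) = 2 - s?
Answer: 1280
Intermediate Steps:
256*R(5, -3) = 256*(2 - 1*(-3)) = 256*(2 + 3) = 256*5 = 1280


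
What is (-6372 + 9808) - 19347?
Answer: -15911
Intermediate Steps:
(-6372 + 9808) - 19347 = 3436 - 19347 = -15911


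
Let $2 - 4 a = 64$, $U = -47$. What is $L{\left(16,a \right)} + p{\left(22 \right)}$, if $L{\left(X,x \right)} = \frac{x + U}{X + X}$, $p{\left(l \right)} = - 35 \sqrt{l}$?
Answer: $- \frac{125}{64} - 35 \sqrt{22} \approx -166.12$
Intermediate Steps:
$a = - \frac{31}{2}$ ($a = \frac{1}{2} - 16 = - \frac{31}{2} \approx -15.5$)
$L{\left(X,x \right)} = \frac{-47 + x}{2 X}$ ($L{\left(X,x \right)} = \frac{x - 47}{X + X} = \frac{-47 + x}{2 X}$)
$L{\left(16,a \right)} + p{\left(22 \right)} = \frac{-47 - \frac{31}{2}}{2 \cdot 16} - 35 \sqrt{22} = \frac{1}{2} \cdot \frac{1}{16} \left(- \frac{125}{2}\right) - 35 \sqrt{22} = - \frac{125}{64} - 35 \sqrt{22}$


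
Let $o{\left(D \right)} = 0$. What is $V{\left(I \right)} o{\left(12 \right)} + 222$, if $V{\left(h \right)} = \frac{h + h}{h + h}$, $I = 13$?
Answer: $222$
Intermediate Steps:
$V{\left(h \right)} = 1$ ($V{\left(h \right)} = \frac{2 h}{2 h} = 2 h \frac{1}{2 h} = 1$)
$V{\left(I \right)} o{\left(12 \right)} + 222 = 1 \cdot 0 + 222 = 0 + 222 = 222$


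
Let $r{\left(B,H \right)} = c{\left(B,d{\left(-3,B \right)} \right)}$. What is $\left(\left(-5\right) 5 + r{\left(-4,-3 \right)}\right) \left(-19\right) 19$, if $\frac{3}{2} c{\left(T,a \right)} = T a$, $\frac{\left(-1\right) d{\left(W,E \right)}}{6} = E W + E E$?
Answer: $-152703$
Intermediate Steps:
$d{\left(W,E \right)} = - 6 E^{2} - 6 E W$ ($d{\left(W,E \right)} = - 6 \left(E W + E E\right) = - 6 \left(E W + E^{2}\right) = - 6 \left(E^{2} + E W\right) = - 6 E^{2} - 6 E W$)
$c{\left(T,a \right)} = \frac{2 T a}{3}$
$r{\left(B,H \right)} = - 4 B^{2} \left(-3 + B\right)$ ($r{\left(B,H \right)} = \frac{2 B \left(- 6 B \left(B - 3\right)\right)}{3} = \frac{2 B \left(- 6 B \left(-3 + B\right)\right)}{3} = - 4 B^{2} \left(-3 + B\right)$)
$\left(\left(-5\right) 5 + r{\left(-4,-3 \right)}\right) \left(-19\right) 19 = \left(\left(-5\right) 5 + 4 \left(-4\right)^{2} \left(3 - -4\right)\right) \left(-19\right) 19 = \left(-25 + 4 \cdot 16 \left(3 + 4\right)\right) \left(-19\right) 19 = \left(-25 + 4 \cdot 16 \cdot 7\right) \left(-19\right) 19 = \left(-25 + 448\right) \left(-19\right) 19 = 423 \left(-19\right) 19 = \left(-8037\right) 19 = -152703$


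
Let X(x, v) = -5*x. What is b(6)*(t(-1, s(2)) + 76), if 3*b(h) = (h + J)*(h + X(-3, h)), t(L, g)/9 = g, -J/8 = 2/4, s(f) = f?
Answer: 1316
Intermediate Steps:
J = -4 (J = -16/4 = -8*½ = -4)
t(L, g) = 9*g
b(h) = (-4 + h)*(15 + h)/3 (b(h) = ((h - 4)*(h - 5*(-3)))/3 = ((-4 + h)*(h + 15))/3 = ((-4 + h)*(15 + h))/3 = (-4 + h)*(15 + h)/3)
b(6)*(t(-1, s(2)) + 76) = (-20 + (⅓)*6² + (11/3)*6)*(9*2 + 76) = (-20 + (⅓)*36 + 22)*(18 + 76) = (-20 + 12 + 22)*94 = 14*94 = 1316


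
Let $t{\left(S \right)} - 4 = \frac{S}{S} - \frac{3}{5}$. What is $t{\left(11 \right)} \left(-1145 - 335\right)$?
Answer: $-6512$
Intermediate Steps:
$t{\left(S \right)} = \frac{22}{5}$ ($t{\left(S \right)} = 4 + \left(\frac{S}{S} - \frac{3}{5}\right) = 4 + \left(1 - \frac{3}{5}\right) = 4 + \frac{2}{5} = \frac{22}{5}$)
$t{\left(11 \right)} \left(-1145 - 335\right) = \frac{22 \left(-1145 - 335\right)}{5} = \frac{22}{5} \left(-1480\right) = -6512$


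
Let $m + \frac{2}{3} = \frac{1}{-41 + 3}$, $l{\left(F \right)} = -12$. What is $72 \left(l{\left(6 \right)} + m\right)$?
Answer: $- \frac{17364}{19} \approx -913.89$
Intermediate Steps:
$m = - \frac{79}{114}$ ($m = - \frac{2}{3} + \frac{1}{-41 + 3} = - \frac{2}{3} + \frac{1}{-38} = - \frac{2}{3} - \frac{1}{38} = - \frac{79}{114} \approx -0.69298$)
$72 \left(l{\left(6 \right)} + m\right) = 72 \left(-12 - \frac{79}{114}\right) = 72 \left(- \frac{1447}{114}\right) = - \frac{17364}{19}$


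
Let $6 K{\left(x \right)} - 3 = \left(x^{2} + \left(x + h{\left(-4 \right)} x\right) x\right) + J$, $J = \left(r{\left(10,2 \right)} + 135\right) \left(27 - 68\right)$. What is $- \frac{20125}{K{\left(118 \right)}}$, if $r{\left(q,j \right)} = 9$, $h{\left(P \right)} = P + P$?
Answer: $\frac{8050}{5963} \approx 1.35$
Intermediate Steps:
$h{\left(P \right)} = 2 P$
$J = -5904$ ($J = \left(9 + 135\right) \left(27 - 68\right) = 144 \left(-41\right) = -5904$)
$K{\left(x \right)} = - \frac{1967}{2} - x^{2}$ ($K{\left(x \right)} = \frac{1}{2} + \frac{\left(x^{2} + \left(x + 2 \left(-4\right) x\right) x\right) - 5904}{6} = \frac{1}{2} + \frac{\left(x^{2} + \left(x - 8 x\right) x\right) - 5904}{6} = \frac{1}{2} + \frac{\left(x^{2} + - 7 x x\right) - 5904}{6} = \frac{1}{2} + \frac{\left(x^{2} - 7 x^{2}\right) - 5904}{6} = \frac{1}{2} + \frac{- 6 x^{2} - 5904}{6} = \frac{1}{2} + \frac{-5904 - 6 x^{2}}{6} = \frac{1}{2} - \left(984 + x^{2}\right) = - \frac{1967}{2} - x^{2}$)
$- \frac{20125}{K{\left(118 \right)}} = - \frac{20125}{- \frac{1967}{2} - 118^{2}} = - \frac{20125}{- \frac{1967}{2} - 13924} = - \frac{20125}{- \frac{29815}{2}} = \left(-20125\right) \left(- \frac{2}{29815}\right) = \frac{8050}{5963}$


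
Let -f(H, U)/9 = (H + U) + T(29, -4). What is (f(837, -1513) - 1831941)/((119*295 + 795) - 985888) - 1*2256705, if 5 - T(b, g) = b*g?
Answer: -1071920421297/474994 ≈ -2.2567e+6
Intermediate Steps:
T(b, g) = 5 - b*g
f(H, U) = -1089 - 9*H - 9*U (f(H, U) = -9*((H + U) + (5 - 1*29*(-4))) = -9*((H + U) + (5 + 116)) = -9*((H + U) + 121) = -9*(121 + H + U) = -1089 - 9*H - 9*U)
(f(837, -1513) - 1831941)/((119*295 + 795) - 985888) - 1*2256705 = ((-1089 - 9*837 - 9*(-1513)) - 1831941)/((119*295 + 795) - 985888) - 1*2256705 = ((-1089 - 7533 + 13617) - 1831941)/((35105 + 795) - 985888) - 2256705 = (4995 - 1831941)/(35900 - 985888) - 2256705 = -1826946/(-949988) - 2256705 = -1826946*(-1/949988) - 2256705 = 913473/474994 - 2256705 = -1071920421297/474994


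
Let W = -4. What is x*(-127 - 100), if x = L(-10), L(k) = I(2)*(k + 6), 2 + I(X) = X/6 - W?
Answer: 6356/3 ≈ 2118.7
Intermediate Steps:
I(X) = 2 + X/6 (I(X) = -2 + (X/6 - 1*(-4)) = -2 + (X*(⅙) + 4) = -2 + (X/6 + 4) = -2 + (4 + X/6) = 2 + X/6)
L(k) = 14 + 7*k/3 (L(k) = (2 + (⅙)*2)*(k + 6) = (2 + ⅓)*(6 + k) = 7*(6 + k)/3 = 14 + 7*k/3)
x = -28/3 (x = 14 + (7/3)*(-10) = 14 - 70/3 = -28/3 ≈ -9.3333)
x*(-127 - 100) = -28*(-127 - 100)/3 = -28/3*(-227) = 6356/3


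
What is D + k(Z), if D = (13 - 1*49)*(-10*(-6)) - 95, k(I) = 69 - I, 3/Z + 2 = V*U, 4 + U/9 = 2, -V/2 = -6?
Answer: -476545/218 ≈ -2186.0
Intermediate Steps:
V = 12 (V = -2*(-6) = 12)
U = -18 (U = -36 + 9*2 = -36 + 18 = -18)
Z = -3/218 (Z = 3/(-2 + 12*(-18)) = 3/(-2 - 216) = 3/(-218) = 3*(-1/218) = -3/218 ≈ -0.013761)
D = -2255 (D = (13 - 49)*60 - 95 = -36*60 - 95 = -2160 - 95 = -2255)
D + k(Z) = -2255 + (69 - 1*(-3/218)) = -2255 + (69 + 3/218) = -2255 + 15045/218 = -476545/218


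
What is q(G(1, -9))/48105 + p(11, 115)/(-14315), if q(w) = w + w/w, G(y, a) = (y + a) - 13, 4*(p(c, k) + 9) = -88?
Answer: 240991/137724615 ≈ 0.0017498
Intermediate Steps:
p(c, k) = -31 (p(c, k) = -9 + (1/4)*(-88) = -9 - 22 = -31)
G(y, a) = -13 + a + y (G(y, a) = (a + y) - 13 = -13 + a + y)
q(w) = 1 + w (q(w) = w + 1 = 1 + w)
q(G(1, -9))/48105 + p(11, 115)/(-14315) = (1 + (-13 - 9 + 1))/48105 - 31/(-14315) = (1 - 21)*(1/48105) - 31*(-1/14315) = -20*1/48105 + 31/14315 = -4/9621 + 31/14315 = 240991/137724615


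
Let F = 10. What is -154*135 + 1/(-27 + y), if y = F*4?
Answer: -270269/13 ≈ -20790.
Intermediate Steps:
y = 40 (y = 10*4 = 40)
-154*135 + 1/(-27 + y) = -154*135 + 1/(-27 + 40) = -20790 + 1/13 = -270269/13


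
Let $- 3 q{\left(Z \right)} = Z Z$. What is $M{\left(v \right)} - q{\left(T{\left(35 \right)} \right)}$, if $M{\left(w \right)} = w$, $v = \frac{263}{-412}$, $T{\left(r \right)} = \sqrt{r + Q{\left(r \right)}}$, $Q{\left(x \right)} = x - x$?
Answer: $\frac{13631}{1236} \approx 11.028$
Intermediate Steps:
$Q{\left(x \right)} = 0$
$T{\left(r \right)} = \sqrt{r}$ ($T{\left(r \right)} = \sqrt{r + 0} = \sqrt{r}$)
$v = - \frac{263}{412}$ ($v = 263 \left(- \frac{1}{412}\right) = - \frac{263}{412} \approx -0.63835$)
$q{\left(Z \right)} = - \frac{Z^{2}}{3}$ ($q{\left(Z \right)} = - \frac{Z Z}{3} = - \frac{Z^{2}}{3}$)
$M{\left(v \right)} - q{\left(T{\left(35 \right)} \right)} = - \frac{263}{412} - - \frac{\left(\sqrt{35}\right)^{2}}{3} = - \frac{263}{412} - \left(- \frac{1}{3}\right) 35 = - \frac{263}{412} - - \frac{35}{3} = - \frac{263}{412} + \frac{35}{3} = \frac{13631}{1236}$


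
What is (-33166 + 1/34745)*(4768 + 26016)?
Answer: -35474024562496/34745 ≈ -1.0210e+9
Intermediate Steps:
(-33166 + 1/34745)*(4768 + 26016) = (-33166 + 1/34745)*30784 = -1152352669/34745*30784 = -35474024562496/34745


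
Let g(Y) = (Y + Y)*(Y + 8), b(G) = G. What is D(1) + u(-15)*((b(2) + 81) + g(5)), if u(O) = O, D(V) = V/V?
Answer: -3194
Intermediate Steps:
D(V) = 1
g(Y) = 2*Y*(8 + Y) (g(Y) = (2*Y)*(8 + Y) = 2*Y*(8 + Y))
D(1) + u(-15)*((b(2) + 81) + g(5)) = 1 - 15*((2 + 81) + 2*5*(8 + 5)) = 1 - 15*(83 + 2*5*13) = 1 - 15*(83 + 130) = 1 - 15*213 = 1 - 3195 = -3194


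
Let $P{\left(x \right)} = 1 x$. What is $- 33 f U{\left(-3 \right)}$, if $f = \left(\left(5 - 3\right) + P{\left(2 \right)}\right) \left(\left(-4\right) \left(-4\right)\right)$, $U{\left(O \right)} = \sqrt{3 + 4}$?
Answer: $- 2112 \sqrt{7} \approx -5587.8$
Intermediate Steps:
$U{\left(O \right)} = \sqrt{7}$
$P{\left(x \right)} = x$
$f = 64$ ($f = \left(\left(5 - 3\right) + 2\right) \left(\left(-4\right) \left(-4\right)\right) = \left(\left(5 - 3\right) + 2\right) 16 = \left(2 + 2\right) 16 = 4 \cdot 16 = 64$)
$- 33 f U{\left(-3 \right)} = \left(-33\right) 64 \sqrt{7} = - 2112 \sqrt{7}$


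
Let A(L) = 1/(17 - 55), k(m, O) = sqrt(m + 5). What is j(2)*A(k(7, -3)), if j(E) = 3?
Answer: -3/38 ≈ -0.078947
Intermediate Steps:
k(m, O) = sqrt(5 + m)
A(L) = -1/38 (A(L) = 1/(-38) = -1/38)
j(2)*A(k(7, -3)) = 3*(-1/38) = -3/38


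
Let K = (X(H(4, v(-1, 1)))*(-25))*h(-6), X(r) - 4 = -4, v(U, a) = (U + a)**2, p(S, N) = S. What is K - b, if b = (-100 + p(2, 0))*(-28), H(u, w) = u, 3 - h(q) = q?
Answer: -2744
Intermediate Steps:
h(q) = 3 - q
X(r) = 0 (X(r) = 4 - 4 = 0)
b = 2744 (b = (-100 + 2)*(-28) = -98*(-28) = 2744)
K = 0 (K = (0*(-25))*(3 - 1*(-6)) = 0*(3 + 6) = 0*9 = 0)
K - b = 0 - 1*2744 = 0 - 2744 = -2744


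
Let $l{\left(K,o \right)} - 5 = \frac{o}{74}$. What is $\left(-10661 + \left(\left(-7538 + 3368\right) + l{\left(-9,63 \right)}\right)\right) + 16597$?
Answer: $\frac{131117}{74} \approx 1771.9$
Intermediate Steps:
$l{\left(K,o \right)} = 5 + \frac{o}{74}$
$\left(-10661 + \left(\left(-7538 + 3368\right) + l{\left(-9,63 \right)}\right)\right) + 16597 = \left(-10661 + \left(\left(-7538 + 3368\right) + \left(5 + \frac{1}{74} \cdot 63\right)\right)\right) + 16597 = \left(-10661 + \left(-4170 + \left(5 + \frac{63}{74}\right)\right)\right) + 16597 = \left(-10661 + \left(-4170 + \frac{433}{74}\right)\right) + 16597 = \left(-10661 - \frac{308147}{74}\right) + 16597 = - \frac{1097061}{74} + 16597 = \frac{131117}{74}$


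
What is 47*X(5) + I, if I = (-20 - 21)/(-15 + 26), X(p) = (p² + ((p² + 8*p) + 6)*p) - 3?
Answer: 194868/11 ≈ 17715.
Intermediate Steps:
X(p) = -3 + p² + p*(6 + p² + 8*p) (X(p) = (p² + (6 + p² + 8*p)*p) - 3 = (p² + p*(6 + p² + 8*p)) - 3 = -3 + p² + p*(6 + p² + 8*p))
I = -41/11 ≈ -3.7273
47*X(5) + I = 47*(-3 + 5³ + 6*5 + 9*5²) - 41/11 = 47*(-3 + 125 + 30 + 9*25) - 41/11 = 47*(-3 + 125 + 30 + 225) - 41/11 = 47*377 - 41/11 = 17719 - 41/11 = 194868/11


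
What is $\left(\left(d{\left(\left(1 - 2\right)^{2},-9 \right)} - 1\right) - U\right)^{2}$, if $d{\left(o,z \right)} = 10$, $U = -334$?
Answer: $117649$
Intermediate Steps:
$\left(\left(d{\left(\left(1 - 2\right)^{2},-9 \right)} - 1\right) - U\right)^{2} = \left(\left(10 - 1\right) - -334\right)^{2} = \left(9 + 334\right)^{2} = 343^{2} = 117649$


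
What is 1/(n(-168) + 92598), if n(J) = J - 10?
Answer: 1/92420 ≈ 1.0820e-5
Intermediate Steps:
n(J) = -10 + J
1/(n(-168) + 92598) = 1/((-10 - 168) + 92598) = 1/(-178 + 92598) = 1/92420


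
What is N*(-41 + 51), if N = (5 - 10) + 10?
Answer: 50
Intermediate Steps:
N = 5 (N = -5 + 10 = 5)
N*(-41 + 51) = 5*(-41 + 51) = 5*10 = 50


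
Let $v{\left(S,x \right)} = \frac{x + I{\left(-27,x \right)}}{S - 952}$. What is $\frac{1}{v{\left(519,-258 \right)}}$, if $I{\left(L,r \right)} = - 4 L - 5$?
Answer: $\frac{433}{155} \approx 2.7935$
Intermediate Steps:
$I{\left(L,r \right)} = -5 - 4 L$
$v{\left(S,x \right)} = \frac{103 + x}{-952 + S}$ ($v{\left(S,x \right)} = \frac{x - -103}{S - 952} = \frac{x + \left(-5 + 108\right)}{-952 + S} = \frac{x + 103}{-952 + S} = \frac{103 + x}{-952 + S}$)
$\frac{1}{v{\left(519,-258 \right)}} = \frac{1}{\frac{1}{-952 + 519} \left(103 - 258\right)} = \frac{1}{\frac{1}{-433} \left(-155\right)} = \frac{1}{\left(- \frac{1}{433}\right) \left(-155\right)} = \frac{1}{\frac{155}{433}} = \frac{433}{155}$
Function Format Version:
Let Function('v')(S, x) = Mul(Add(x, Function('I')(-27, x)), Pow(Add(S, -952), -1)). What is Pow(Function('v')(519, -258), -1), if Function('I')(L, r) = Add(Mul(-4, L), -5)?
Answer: Rational(433, 155) ≈ 2.7935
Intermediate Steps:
Function('I')(L, r) = Add(-5, Mul(-4, L))
Function('v')(S, x) = Mul(Pow(Add(-952, S), -1), Add(103, x)) (Function('v')(S, x) = Mul(Add(x, Add(-5, Mul(-4, -27))), Pow(Add(S, -952), -1)) = Mul(Add(x, Add(-5, 108)), Pow(Add(-952, S), -1)) = Mul(Add(x, 103), Pow(Add(-952, S), -1)) = Mul(Add(103, x), Pow(Add(-952, S), -1)) = Mul(Pow(Add(-952, S), -1), Add(103, x)))
Pow(Function('v')(519, -258), -1) = Pow(Mul(Pow(Add(-952, 519), -1), Add(103, -258)), -1) = Pow(Mul(Pow(-433, -1), -155), -1) = Pow(Mul(Rational(-1, 433), -155), -1) = Pow(Rational(155, 433), -1) = Rational(433, 155)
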